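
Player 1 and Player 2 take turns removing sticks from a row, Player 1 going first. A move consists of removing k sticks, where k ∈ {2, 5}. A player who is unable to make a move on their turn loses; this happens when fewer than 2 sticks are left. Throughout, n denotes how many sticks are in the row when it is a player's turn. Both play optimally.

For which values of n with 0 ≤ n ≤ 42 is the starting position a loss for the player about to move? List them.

Build the W/L table. Terminal = L. A non-terminal position is W if it has a move to some L; otherwise it is L.
n=0: no move → L
n=1: no move → L
n=2: W (go to 0, an L position)
n=3: W (go to 1, an L position)
n=4: L (sole option 2(W) is W)
n=5: W (go to 0, an L position)
n=6: W (go to 4, an L position)
n=7: L (options 5(W), 2(W) are all W)
n=8: L (options 6(W), 3(W) are all W)
n=9: W (go to 7, an L position)
n=10: W (go to 8, an L position)
n=11: L (options 9(W), 6(W) are all W)
n=12: W (go to 7, an L position)
n=13: W (go to 11, an L position)
n=14: L (options 12(W), 9(W) are all W)
n=15: L (options 13(W), 10(W) are all W)
n=16: W (go to 14, an L position)
n=17: W (go to 15, an L position)
n=18: L (options 16(W), 13(W) are all W)
n=19: W (go to 14, an L position)
n=20: W (go to 18, an L position)
n=21: L (options 19(W), 16(W) are all W)
n=22: L (options 20(W), 17(W) are all W)
n=23: W (go to 21, an L position)
n=24: W (go to 22, an L position)
n=25: L (options 23(W), 20(W) are all W)
n=26: W (go to 21, an L position)
n=27: W (go to 25, an L position)
n=28: L (options 26(W), 23(W) are all W)
n=29: L (options 27(W), 24(W) are all W)
n=30: W (go to 28, an L position)
n=31: W (go to 29, an L position)
n=32: L (options 30(W), 27(W) are all W)
n=33: W (go to 28, an L position)
n=34: W (go to 32, an L position)
n=35: L (options 33(W), 30(W) are all W)
n=36: L (options 34(W), 31(W) are all W)
n=37: W (go to 35, an L position)
n=38: W (go to 36, an L position)
n=39: L (options 37(W), 34(W) are all W)
n=40: W (go to 35, an L position)
n=41: W (go to 39, an L position)
n=42: L (options 40(W), 37(W) are all W)
Reading off the rows marked L gives the requested list; there are 19 such values of n.

0, 1, 4, 7, 8, 11, 14, 15, 18, 21, 22, 25, 28, 29, 32, 35, 36, 39, 42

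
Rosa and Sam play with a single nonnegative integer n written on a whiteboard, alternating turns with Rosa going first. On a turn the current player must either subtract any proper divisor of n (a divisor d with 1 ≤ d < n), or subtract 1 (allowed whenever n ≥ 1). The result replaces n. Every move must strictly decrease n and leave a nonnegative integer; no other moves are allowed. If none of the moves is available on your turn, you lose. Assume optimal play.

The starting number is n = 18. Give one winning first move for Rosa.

Work bottom-up. With no move the player to move loses. Otherwise the position is W if at least one move leads to an L position for the opponent, and L if every move leads to a W.
n=0: no move → L
n=1: W (go to 0, an L position)
n=2: L (sole option 1(W) is W)
n=3: W (go to 2, an L position)
n=4: W (go to 2, an L position)
n=5: L (sole option 4(W) is W)
n=6: W (go to 5, an L position)
n=7: L (sole option 6(W) is W)
n=8: W (go to 7, an L position)
n=9: L (options 6(W), 8(W) are all W)
n=10: W (go to 5, an L position)
n=11: L (sole option 10(W) is W)
n=12: W (go to 9, an L position)
n=13: L (sole option 12(W) is W)
n=14: W (go to 7, an L position)
n=15: L (options 10(W), 12(W), 14(W) are all W)
n=16: W (go to 15, an L position)
n=17: L (sole option 16(W) is W)
n=18: W (go to 9, an L position)
From 18, the L positions reachable in one move are: 9, 15, 17. Any move reaching one of these is winning.

Move to 9.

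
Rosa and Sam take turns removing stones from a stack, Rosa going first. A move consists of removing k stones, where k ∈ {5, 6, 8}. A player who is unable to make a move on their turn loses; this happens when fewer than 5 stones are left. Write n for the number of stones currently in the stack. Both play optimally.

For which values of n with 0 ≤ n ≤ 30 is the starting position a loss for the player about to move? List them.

Positions with no move are L. A position that does have a move is losing for the player to move precisely when every available move leads to a winning position for the opponent. Fill in the labels:
n=0: no move → L
n=1: no move → L
n=2: no move → L
n=3: no move → L
n=4: no move → L
n=5: W (go to 0, an L position)
n=6: W (go to 1, an L position)
n=7: W (go to 2, an L position)
n=8: W (go to 3, an L position)
n=9: W (go to 4, an L position)
n=10: W (go to 4, an L position)
n=11: W (go to 3, an L position)
n=12: W (go to 4, an L position)
n=13: L (options 8(W), 7(W), 5(W) are all W)
n=14: L (options 9(W), 8(W), 6(W) are all W)
n=15: L (options 10(W), 9(W), 7(W) are all W)
n=16: L (options 11(W), 10(W), 8(W) are all W)
n=17: L (options 12(W), 11(W), 9(W) are all W)
n=18: W (go to 13, an L position)
n=19: W (go to 14, an L position)
n=20: W (go to 15, an L position)
n=21: W (go to 16, an L position)
n=22: W (go to 17, an L position)
n=23: W (go to 17, an L position)
n=24: W (go to 16, an L position)
n=25: W (go to 17, an L position)
n=26: L (options 21(W), 20(W), 18(W) are all W)
n=27: L (options 22(W), 21(W), 19(W) are all W)
n=28: L (options 23(W), 22(W), 20(W) are all W)
n=29: L (options 24(W), 23(W), 21(W) are all W)
n=30: L (options 25(W), 24(W), 22(W) are all W)
Reading off the rows marked L gives the requested list; there are 15 such values of n.

0, 1, 2, 3, 4, 13, 14, 15, 16, 17, 26, 27, 28, 29, 30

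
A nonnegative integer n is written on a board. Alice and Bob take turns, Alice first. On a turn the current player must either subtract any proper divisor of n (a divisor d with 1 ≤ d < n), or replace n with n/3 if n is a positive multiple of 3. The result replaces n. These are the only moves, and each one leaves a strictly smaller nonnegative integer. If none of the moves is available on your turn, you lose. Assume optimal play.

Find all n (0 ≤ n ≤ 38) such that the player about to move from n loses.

0, 1, 4, 7, 9, 11, 13, 15, 17, 19, 23, 25, 28, 31, 36

Compute win/loss labels from the base case upward. A position with no move is L. Any other position is W if it can reach an L in one move, else L.
n=0: no move → L
n=1: no move → L
n=2: can move to 1, which is L ⇒ W
n=3: can move to 1, which is L ⇒ W
n=4: moves to 2(W), 3(W); every one is W ⇒ L
n=5: can move to 4, which is L ⇒ W
n=6: can move to 4, which is L ⇒ W
n=7: the only move is to 6(W), a W ⇒ L
n=8: can move to 4, which is L ⇒ W
n=9: moves to 3(W), 6(W), 8(W); every one is W ⇒ L
n=10: can move to 9, which is L ⇒ W
n=11: the only move is to 10(W), a W ⇒ L
n=12: can move to 4, which is L ⇒ W
n=13: the only move is to 12(W), a W ⇒ L
n=14: can move to 7, which is L ⇒ W
n=15: moves to 5(W), 10(W), 12(W), 14(W); every one is W ⇒ L
n=16: can move to 15, which is L ⇒ W
n=17: the only move is to 16(W), a W ⇒ L
n=18: can move to 9, which is L ⇒ W
n=19: the only move is to 18(W), a W ⇒ L
n=20: can move to 15, which is L ⇒ W
n=21: can move to 7, which is L ⇒ W
n=22: can move to 11, which is L ⇒ W
n=23: the only move is to 22(W), a W ⇒ L
n=24: can move to 23, which is L ⇒ W
n=25: moves to 20(W), 24(W); every one is W ⇒ L
n=26: can move to 13, which is L ⇒ W
n=27: can move to 9, which is L ⇒ W
n=28: moves to 14(W), 21(W), 24(W), 26(W), 27(W); every one is W ⇒ L
n=29: can move to 28, which is L ⇒ W
n=30: can move to 15, which is L ⇒ W
n=31: the only move is to 30(W), a W ⇒ L
n=32: can move to 28, which is L ⇒ W
n=33: can move to 11, which is L ⇒ W
n=34: can move to 17, which is L ⇒ W
n=35: can move to 28, which is L ⇒ W
n=36: moves to 12(W), 18(W), 24(W), 27(W), 30(W), 32(W), 33(W), 34(W), 35(W); every one is W ⇒ L
n=37: can move to 36, which is L ⇒ W
n=38: can move to 19, which is L ⇒ W
The losing starting values of n are exactly the entries labelled L in this table (15 of them).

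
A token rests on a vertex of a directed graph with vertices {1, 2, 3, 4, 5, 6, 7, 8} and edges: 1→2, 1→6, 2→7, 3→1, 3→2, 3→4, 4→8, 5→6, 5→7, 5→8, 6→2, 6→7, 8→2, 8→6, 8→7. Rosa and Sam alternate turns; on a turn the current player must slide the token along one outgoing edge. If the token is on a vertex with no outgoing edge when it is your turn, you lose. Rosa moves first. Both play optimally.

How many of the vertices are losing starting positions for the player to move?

3

Use the standard recursion: the mover loses at a terminal position; elsewhere, the mover wins exactly when some move hands the opponent an L position.
Every edge goes from a vertex to one that appears earlier in the order 7, 2, 6, 8, 5, 1, 4, 3, so processing vertices in that order labels each vertex after all of its successors.
7: no outgoing edge → L
2: W (go to 7, an L position)
6: W (go to 7, an L position)
8: W (go to 7, an L position)
5: W (go to 7, an L position)
1: L (options 6(W), 2(W) are all W)
4: L (sole option 8(W) is W)
3: W (go to 4, an L position)
The L vertices are 1, 4, 7; that is 3 in all.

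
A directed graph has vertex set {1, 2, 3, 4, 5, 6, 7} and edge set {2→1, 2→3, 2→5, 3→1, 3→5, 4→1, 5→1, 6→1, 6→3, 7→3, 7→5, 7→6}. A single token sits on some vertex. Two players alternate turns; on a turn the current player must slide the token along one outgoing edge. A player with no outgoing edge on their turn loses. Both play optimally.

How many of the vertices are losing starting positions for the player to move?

2

Positions with no move are L. A position that does have a move is losing for the player to move precisely when every available move leads to a winning position for the opponent. Fill in the labels:
Every edge goes from a vertex to one that appears earlier in the order 1, 5, 3, 2, 6, 4, 7, so processing vertices in that order labels each vertex after all of its successors.
1: no outgoing edge → L
5: W (go to 1, an L position)
3: W (go to 1, an L position)
2: W (go to 1, an L position)
6: W (go to 1, an L position)
4: W (go to 1, an L position)
7: L (options 6(W), 3(W), 5(W) are all W)
The L vertices are 1, 7; that is 2 in all.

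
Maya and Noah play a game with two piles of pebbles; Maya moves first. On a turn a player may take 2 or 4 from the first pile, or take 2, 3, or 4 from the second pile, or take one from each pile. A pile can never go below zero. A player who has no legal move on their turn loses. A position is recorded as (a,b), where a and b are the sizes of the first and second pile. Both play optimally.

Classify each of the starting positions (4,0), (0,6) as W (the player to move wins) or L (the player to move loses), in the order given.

(4,0): W, (0,6): L

Work bottom-up. With no move the player to move loses. Otherwise the position is W if at least one move leads to an L position for the opponent, and L if every move leads to a W.
No move ever increases a pile, so every position that can arise here has a ≤ 4 and b ≤ 6; it is enough to label the cells with 0 ≤ a ≤ 4 and 0 ≤ b ≤ 6.
Every move lowers a or b (never raises either), so fill the grid row by row in increasing a, and left to right within a row: each cell's successors are then already labelled.
      b=0  b=1  b=2  b=3  b=4  b=5  b=6
a=0:    L    L    W    W    W    W    L
a=1:    L    W    W    W    W    L    L
a=2:    W    W    L    L    W    W    W
a=3:    W    L    L    W    W    W    W
a=4:    W    W    W    W    L    L    W
Cells with no legal move (terminal, hence L): (0,0), (0,1), (1,0).
The remaining L cells, each justified by listing all of its moves:
(0,6): moves to (0,4)(W), (0,3)(W), (0,2)(W); every one is W ⇒ L
(1,5): moves to (1,3)(W), (1,2)(W), (1,1)(W), (0,4)(W); every one is W ⇒ L
(1,6): moves to (1,4)(W), (1,3)(W), (1,2)(W), (0,5)(W); every one is W ⇒ L
(2,2): moves to (0,2)(W), (2,0)(W), (1,1)(W); every one is W ⇒ L
(2,3): moves to (0,3)(W), (2,1)(W), (2,0)(W), (1,2)(W); every one is W ⇒ L
(3,1): moves to (1,1)(W), (2,0)(W); every one is W ⇒ L
(3,2): moves to (1,2)(W), (3,0)(W), (2,1)(W); every one is W ⇒ L
(4,4): moves to (2,4)(W), (0,4)(W), (4,2)(W), (4,1)(W), (4,0)(W), (3,3)(W); every one is W ⇒ L
(4,5): moves to (2,5)(W), (0,5)(W), (4,3)(W), (4,2)(W), (4,1)(W), (3,4)(W); every one is W ⇒ L
Every other cell has at least one move into one of the L cells above, so it is W.
(4,0): the move to (0,0) reaches an L cell, so W
(0,6): one of the L cells justified above, so L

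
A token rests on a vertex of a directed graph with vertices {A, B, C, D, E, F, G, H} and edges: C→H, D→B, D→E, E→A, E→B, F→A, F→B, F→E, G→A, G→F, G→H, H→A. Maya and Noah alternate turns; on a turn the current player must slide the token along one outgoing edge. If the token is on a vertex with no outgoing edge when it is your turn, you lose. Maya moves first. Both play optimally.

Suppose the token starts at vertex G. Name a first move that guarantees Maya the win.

Build the W/L table. Terminal = L. A non-terminal position is W if it has a move to some L; otherwise it is L.
Every edge goes from a vertex to one that appears earlier in the order A, B, E, F, H, G, D, C, so processing vertices in that order labels each vertex after all of its successors.
A: no outgoing edge → L
B: no outgoing edge → L
E: W (go to B, an L position)
F: W (go to B, an L position)
H: W (go to A, an L position)
G: W (go to A, an L position)
D: W (go to B, an L position)
C: L (sole option H(W) is W)
From G, the L positions reachable in one move are: A.

Move to A.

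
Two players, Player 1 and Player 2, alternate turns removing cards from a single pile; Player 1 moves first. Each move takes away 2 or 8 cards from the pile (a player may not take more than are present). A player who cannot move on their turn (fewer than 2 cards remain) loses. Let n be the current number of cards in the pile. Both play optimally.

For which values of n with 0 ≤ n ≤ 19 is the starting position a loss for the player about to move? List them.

0, 1, 4, 5, 10, 11, 14, 15

Use the standard recursion: the mover loses at a terminal position; elsewhere, the mover wins exactly when some move hands the opponent an L position.
n=0: no move → L
n=1: no move → L
n=2: can move to 0, which is L ⇒ W
n=3: can move to 1, which is L ⇒ W
n=4: the only move is to 2(W), a W ⇒ L
n=5: the only move is to 3(W), a W ⇒ L
n=6: can move to 4, which is L ⇒ W
n=7: can move to 5, which is L ⇒ W
n=8: can move to 0, which is L ⇒ W
n=9: can move to 1, which is L ⇒ W
n=10: moves to 8(W), 2(W); every one is W ⇒ L
n=11: moves to 9(W), 3(W); every one is W ⇒ L
n=12: can move to 10, which is L ⇒ W
n=13: can move to 11, which is L ⇒ W
n=14: moves to 12(W), 6(W); every one is W ⇒ L
n=15: moves to 13(W), 7(W); every one is W ⇒ L
n=16: can move to 14, which is L ⇒ W
n=17: can move to 15, which is L ⇒ W
n=18: can move to 10, which is L ⇒ W
n=19: can move to 11, which is L ⇒ W
Reading off the rows marked L gives the requested list; there are 8 such values of n.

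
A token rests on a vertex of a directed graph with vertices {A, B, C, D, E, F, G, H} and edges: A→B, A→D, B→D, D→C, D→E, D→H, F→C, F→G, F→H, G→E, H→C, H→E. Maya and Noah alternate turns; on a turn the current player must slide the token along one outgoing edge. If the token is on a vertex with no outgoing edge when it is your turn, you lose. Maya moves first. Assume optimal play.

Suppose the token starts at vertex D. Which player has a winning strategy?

Positions with no move are L. A position that does have a move is losing for the player to move precisely when every available move leads to a winning position for the opponent. Fill in the labels:
Every edge goes from a vertex to one that appears earlier in the order C, E, G, H, D, B, A, F, so processing vertices in that order labels each vertex after all of its successors.
C: no outgoing edge → L
E: no outgoing edge → L
G: W (go to E, an L position)
H: W (go to E, an L position)
D: W (go to E, an L position)
B: L (sole option D(W) is W)
A: W (go to B, an L position)
F: W (go to C, an L position)
From D Maya can move to E, reaching an L position.

Maya wins.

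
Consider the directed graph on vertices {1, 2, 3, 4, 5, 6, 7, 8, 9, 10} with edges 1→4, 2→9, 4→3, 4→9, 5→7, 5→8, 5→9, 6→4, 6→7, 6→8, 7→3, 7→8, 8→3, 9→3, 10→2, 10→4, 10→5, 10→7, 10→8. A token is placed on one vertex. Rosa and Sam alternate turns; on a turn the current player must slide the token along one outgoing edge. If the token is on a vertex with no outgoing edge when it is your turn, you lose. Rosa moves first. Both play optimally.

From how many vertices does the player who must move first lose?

5

Use the standard recursion: the mover loses at a terminal position; elsewhere, the mover wins exactly when some move hands the opponent an L position.
Every edge goes from a vertex to one that appears earlier in the order 3, 9, 4, 8, 7, 5, 6, 2, 1, 10, so processing vertices in that order labels each vertex after all of its successors.
3: no outgoing edge → L
9: →3(L), so W
4: →3(L), so W
8: →3(L), so W
7: →3(L), so W
5: →7(W), 8(W), 9(W) — all W, so L
6: →7(W), 8(W), 4(W) — all W, so L
2: →9(W) only, which is W, so L
1: →4(W) only, which is W, so L
10: →2(L), so W
The L vertices are 1, 2, 3, 5, 6; that is 5 in all.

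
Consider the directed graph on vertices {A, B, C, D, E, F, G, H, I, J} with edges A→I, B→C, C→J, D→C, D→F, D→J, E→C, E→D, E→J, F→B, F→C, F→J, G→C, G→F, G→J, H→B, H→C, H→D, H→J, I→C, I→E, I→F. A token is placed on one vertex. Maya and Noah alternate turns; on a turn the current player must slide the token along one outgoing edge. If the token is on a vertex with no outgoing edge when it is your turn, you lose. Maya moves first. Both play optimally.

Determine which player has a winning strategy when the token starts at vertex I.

Work bottom-up. With no move the player to move loses. Otherwise the position is W if at least one move leads to an L position for the opponent, and L if every move leads to a W.
Every edge goes from a vertex to one that appears earlier in the order J, C, B, F, D, E, G, I, H, A, so processing vertices in that order labels each vertex after all of its successors.
J: no outgoing edge → L
C: reaches L-position J → W
B: only reaches C(W), which is W → L
F: reaches L-position B → W
D: reaches L-position J → W
E: reaches L-position J → W
G: reaches L-position J → W
I: only reaches E(W), F(W), C(W), all W → L
H: reaches L-position B → W
A: reaches L-position I → W
Every move from I reaches a W position, so the mover loses.

Noah wins.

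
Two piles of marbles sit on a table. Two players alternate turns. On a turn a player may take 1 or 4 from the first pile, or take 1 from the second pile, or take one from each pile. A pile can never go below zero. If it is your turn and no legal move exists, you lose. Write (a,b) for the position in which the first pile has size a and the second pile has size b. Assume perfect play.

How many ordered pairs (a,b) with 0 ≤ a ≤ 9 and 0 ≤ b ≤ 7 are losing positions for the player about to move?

Build the W/L table. Terminal = L. A non-terminal position is W if it has a move to some L; otherwise it is L.
Every move lowers a or b (never raises either), so fill the grid row by row in increasing a, and left to right within a row: each cell's successors are then already labelled.
      b=0  b=1  b=2  b=3  b=4  b=5  b=6  b=7
a=0:    L    W    L    W    L    W    L    W
a=1:    W    W    W    W    W    W    W    W
a=2:    L    W    L    W    L    W    L    W
a=3:    W    W    W    W    W    W    W    W
a=4:    W    L    W    L    W    L    W    L
a=5:    L    W    W    W    W    W    W    W
a=6:    W    W    W    L    W    L    W    L
a=7:    L    W    L    W    W    W    W    W
a=8:    W    W    W    W    L    W    L    W
a=9:    W    L    W    L    W    W    W    W
Cells with no legal move (terminal, hence L): (0,0).
The remaining L cells, each justified by listing all of its moves:
(0,2): →(0,1)(W) only, which is W, so L
(0,4): →(0,3)(W) only, which is W, so L
(0,6): →(0,5)(W) only, which is W, so L
(2,0): →(1,0)(W) only, which is W, so L
(2,2): →(1,2)(W), (2,1)(W), (1,1)(W) — all W, so L
(2,4): →(1,4)(W), (2,3)(W), (1,3)(W) — all W, so L
(2,6): →(1,6)(W), (2,5)(W), (1,5)(W) — all W, so L
(4,1): →(3,1)(W), (0,1)(W), (4,0)(W), (3,0)(W) — all W, so L
(4,3): →(3,3)(W), (0,3)(W), (4,2)(W), (3,2)(W) — all W, so L
(4,5): →(3,5)(W), (0,5)(W), (4,4)(W), (3,4)(W) — all W, so L
(4,7): →(3,7)(W), (0,7)(W), (4,6)(W), (3,6)(W) — all W, so L
(5,0): →(4,0)(W), (1,0)(W) — all W, so L
(6,3): →(5,3)(W), (2,3)(W), (6,2)(W), (5,2)(W) — all W, so L
(6,5): →(5,5)(W), (2,5)(W), (6,4)(W), (5,4)(W) — all W, so L
(6,7): →(5,7)(W), (2,7)(W), (6,6)(W), (5,6)(W) — all W, so L
(7,0): →(6,0)(W), (3,0)(W) — all W, so L
(7,2): →(6,2)(W), (3,2)(W), (7,1)(W), (6,1)(W) — all W, so L
(8,4): →(7,4)(W), (4,4)(W), (8,3)(W), (7,3)(W) — all W, so L
(8,6): →(7,6)(W), (4,6)(W), (8,5)(W), (7,5)(W) — all W, so L
(9,1): →(8,1)(W), (5,1)(W), (9,0)(W), (8,0)(W) — all W, so L
(9,3): →(8,3)(W), (5,3)(W), (9,2)(W), (8,2)(W) — all W, so L
Every other cell has at least one move into one of the L cells above, so it is W.
L cells per row: a=0: 4, a=1: 0, a=2: 4, a=3: 0, a=4: 4, a=5: 1, a=6: 3, a=7: 2, a=8: 2, a=9: 2; total 22.

22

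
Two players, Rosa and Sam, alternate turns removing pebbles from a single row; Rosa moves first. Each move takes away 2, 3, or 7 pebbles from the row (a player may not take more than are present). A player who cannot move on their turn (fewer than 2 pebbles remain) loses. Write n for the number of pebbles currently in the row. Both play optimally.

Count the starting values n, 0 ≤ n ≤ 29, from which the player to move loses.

Work bottom-up. With no move the player to move loses. Otherwise the position is W if at least one move leads to an L position for the opponent, and L if every move leads to a W.
n=0: no move → L
n=1: no move → L
n=2: reaches L-position 0 → W
n=3: reaches L-position 1 → W
n=4: reaches L-position 1 → W
n=5: only reaches 3(W), 2(W), all W → L
n=6: only reaches 4(W), 3(W), all W → L
n=7: reaches L-position 5 → W
n=8: reaches L-position 6 → W
n=9: reaches L-position 6 → W
n=10: only reaches 8(W), 7(W), 3(W), all W → L
n=11: only reaches 9(W), 8(W), 4(W), all W → L
n=12: reaches L-position 10 → W
n=13: reaches L-position 11 → W
n=14: reaches L-position 11 → W
n=15: only reaches 13(W), 12(W), 8(W), all W → L
n=16: only reaches 14(W), 13(W), 9(W), all W → L
n=17: reaches L-position 15 → W
n=18: reaches L-position 16 → W
n=19: reaches L-position 16 → W
n=20: only reaches 18(W), 17(W), 13(W), all W → L
n=21: only reaches 19(W), 18(W), 14(W), all W → L
n=22: reaches L-position 20 → W
n=23: reaches L-position 21 → W
n=24: reaches L-position 21 → W
n=25: only reaches 23(W), 22(W), 18(W), all W → L
n=26: only reaches 24(W), 23(W), 19(W), all W → L
n=27: reaches L-position 25 → W
n=28: reaches L-position 26 → W
n=29: reaches L-position 26 → W
L entries with 0 ≤ n ≤ 29: n = 0, 1, 5, 6, 10, 11, 15, 16, 20, 21, 25, 26; that makes 12.

12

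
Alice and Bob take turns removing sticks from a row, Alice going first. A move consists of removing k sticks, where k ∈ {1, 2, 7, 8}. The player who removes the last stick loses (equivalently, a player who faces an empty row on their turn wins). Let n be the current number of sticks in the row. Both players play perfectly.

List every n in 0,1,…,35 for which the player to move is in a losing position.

Positions with no move are W. A position that does have a move is losing for the player to move precisely when every available move leads to a winning position for the opponent. Fill in the labels:
n=0: no move; the opponent has just taken the last stick and therefore loses → W
n=1: only reaches 0(W), which is W → L
n=2: reaches L-position 1 → W
n=3: reaches L-position 1 → W
n=4: only reaches 3(W), 2(W), all W → L
n=5: reaches L-position 4 → W
n=6: reaches L-position 4 → W
n=7: only reaches 6(W), 5(W), 0(W), all W → L
n=8: reaches L-position 7 → W
n=9: reaches L-position 7 → W
n=10: only reaches 9(W), 8(W), 3(W), 2(W), all W → L
n=11: reaches L-position 10 → W
n=12: reaches L-position 10 → W
n=13: only reaches 12(W), 11(W), 6(W), 5(W), all W → L
n=14: reaches L-position 13 → W
n=15: reaches L-position 13 → W
n=16: only reaches 15(W), 14(W), 9(W), 8(W), all W → L
n=17: reaches L-position 16 → W
n=18: reaches L-position 16 → W
n=19: only reaches 18(W), 17(W), 12(W), 11(W), all W → L
n=20: reaches L-position 19 → W
n=21: reaches L-position 19 → W
n=22: only reaches 21(W), 20(W), 15(W), 14(W), all W → L
n=23: reaches L-position 22 → W
n=24: reaches L-position 22 → W
n=25: only reaches 24(W), 23(W), 18(W), 17(W), all W → L
n=26: reaches L-position 25 → W
n=27: reaches L-position 25 → W
n=28: only reaches 27(W), 26(W), 21(W), 20(W), all W → L
n=29: reaches L-position 28 → W
n=30: reaches L-position 28 → W
n=31: only reaches 30(W), 29(W), 24(W), 23(W), all W → L
n=32: reaches L-position 31 → W
n=33: reaches L-position 31 → W
n=34: only reaches 33(W), 32(W), 27(W), 26(W), all W → L
n=35: reaches L-position 34 → W
The losing starting values of n are exactly the entries labelled L in this table (12 of them).

1, 4, 7, 10, 13, 16, 19, 22, 25, 28, 31, 34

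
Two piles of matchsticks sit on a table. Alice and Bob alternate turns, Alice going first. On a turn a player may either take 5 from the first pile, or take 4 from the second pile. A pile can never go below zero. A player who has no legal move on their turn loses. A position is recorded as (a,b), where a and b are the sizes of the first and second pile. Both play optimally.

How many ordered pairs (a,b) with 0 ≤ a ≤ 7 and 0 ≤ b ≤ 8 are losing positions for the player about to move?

Positions with no move are L. A position that does have a move is losing for the player to move precisely when every available move leads to a winning position for the opponent. Fill in the labels:
Every move lowers a or b (never raises either), so fill the grid row by row in increasing a, and left to right within a row: each cell's successors are then already labelled.
      b=0  b=1  b=2  b=3  b=4  b=5  b=6  b=7  b=8
a=0:    L    L    L    L    W    W    W    W    L
a=1:    L    L    L    L    W    W    W    W    L
a=2:    L    L    L    L    W    W    W    W    L
a=3:    L    L    L    L    W    W    W    W    L
a=4:    L    L    L    L    W    W    W    W    L
a=5:    W    W    W    W    L    L    L    L    W
a=6:    W    W    W    W    L    L    L    L    W
a=7:    W    W    W    W    L    L    L    L    W
Cells with no legal move (terminal, hence L): (0,0), (0,1), (0,2), (0,3), (1,0), (1,1), (1,2), (1,3), (2,0), (2,1), (2,2), (2,3), (3,0), (3,1), (3,2), (3,3), (4,0), (4,1), (4,2), (4,3).
The remaining L cells, each justified by listing all of its moves:
(0,8): L (sole option (0,4)(W) is W)
(1,8): L (sole option (1,4)(W) is W)
(2,8): L (sole option (2,4)(W) is W)
(3,8): L (sole option (3,4)(W) is W)
(4,8): L (sole option (4,4)(W) is W)
(5,4): L (options (0,4)(W), (5,0)(W) are all W)
(5,5): L (options (0,5)(W), (5,1)(W) are all W)
(5,6): L (options (0,6)(W), (5,2)(W) are all W)
(5,7): L (options (0,7)(W), (5,3)(W) are all W)
(6,4): L (options (1,4)(W), (6,0)(W) are all W)
(6,5): L (options (1,5)(W), (6,1)(W) are all W)
(6,6): L (options (1,6)(W), (6,2)(W) are all W)
(6,7): L (options (1,7)(W), (6,3)(W) are all W)
(7,4): L (options (2,4)(W), (7,0)(W) are all W)
(7,5): L (options (2,5)(W), (7,1)(W) are all W)
(7,6): L (options (2,6)(W), (7,2)(W) are all W)
(7,7): L (options (2,7)(W), (7,3)(W) are all W)
Every other cell has at least one move into one of the L cells above, so it is W.
L cells per row: a=0: 5, a=1: 5, a=2: 5, a=3: 5, a=4: 5, a=5: 4, a=6: 4, a=7: 4; total 37.

37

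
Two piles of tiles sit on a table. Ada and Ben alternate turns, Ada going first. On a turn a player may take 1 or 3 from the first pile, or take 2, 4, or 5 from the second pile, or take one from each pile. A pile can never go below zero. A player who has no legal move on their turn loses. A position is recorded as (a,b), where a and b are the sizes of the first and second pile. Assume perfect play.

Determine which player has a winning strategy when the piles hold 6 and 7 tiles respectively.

Label each position W (a win for the player to move) or L (a loss). A position with no legal move is L; any other position is W exactly when some move reaches an L, and L when every move reaches a W.
No move ever increases a pile, so every position that can arise here has a ≤ 6 and b ≤ 7; it is enough to label the cells with 0 ≤ a ≤ 6 and 0 ≤ b ≤ 7.
Every move lowers a or b (never raises either), so fill the grid row by row in increasing a, and left to right within a row: each cell's successors are then already labelled.
      b=0  b=1  b=2  b=3  b=4  b=5  b=6  b=7
a=0:    L    L    W    W    W    W    W    L
a=1:    W    W    W    L    L    W    W    W
a=2:    L    L    W    W    W    W    W    L
a=3:    W    W    W    L    L    W    W    W
a=4:    L    L    W    W    W    W    W    L
a=5:    W    W    W    L    L    W    W    W
a=6:    L    L    W    W    W    W    W    L
Cells with no legal move (terminal, hence L): (0,0), (0,1).
The remaining L cells, each justified by listing all of its moves:
(0,7): moves to (0,5)(W), (0,3)(W), (0,2)(W); every one is W ⇒ L
(1,3): moves to (0,3)(W), (1,1)(W), (0,2)(W); every one is W ⇒ L
(1,4): moves to (0,4)(W), (1,2)(W), (1,0)(W), (0,3)(W); every one is W ⇒ L
(2,0): the only move is to (1,0)(W), a W ⇒ L
(2,1): moves to (1,1)(W), (1,0)(W); every one is W ⇒ L
(2,7): moves to (1,7)(W), (2,5)(W), (2,3)(W), (2,2)(W), (1,6)(W); every one is W ⇒ L
(3,3): moves to (2,3)(W), (0,3)(W), (3,1)(W), (2,2)(W); every one is W ⇒ L
(3,4): moves to (2,4)(W), (0,4)(W), (3,2)(W), (3,0)(W), (2,3)(W); every one is W ⇒ L
(4,0): moves to (3,0)(W), (1,0)(W); every one is W ⇒ L
(4,1): moves to (3,1)(W), (1,1)(W), (3,0)(W); every one is W ⇒ L
(4,7): moves to (3,7)(W), (1,7)(W), (4,5)(W), (4,3)(W), (4,2)(W), (3,6)(W); every one is W ⇒ L
(5,3): moves to (4,3)(W), (2,3)(W), (5,1)(W), (4,2)(W); every one is W ⇒ L
(5,4): moves to (4,4)(W), (2,4)(W), (5,2)(W), (5,0)(W), (4,3)(W); every one is W ⇒ L
(6,0): moves to (5,0)(W), (3,0)(W); every one is W ⇒ L
(6,1): moves to (5,1)(W), (3,1)(W), (5,0)(W); every one is W ⇒ L
(6,7): moves to (5,7)(W), (3,7)(W), (6,5)(W), (6,3)(W), (6,2)(W), (5,6)(W); every one is W ⇒ L
Every other cell has at least one move into one of the L cells above, so it is W.
The starting position (6,7) is L: whatever Ada does, the opponent receives a W position.

Ben wins.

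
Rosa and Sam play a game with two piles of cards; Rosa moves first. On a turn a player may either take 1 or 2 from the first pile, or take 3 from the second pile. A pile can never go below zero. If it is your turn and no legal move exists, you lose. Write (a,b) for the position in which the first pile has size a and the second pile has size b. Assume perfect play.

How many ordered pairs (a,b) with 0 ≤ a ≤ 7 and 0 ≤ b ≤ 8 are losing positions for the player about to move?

27

Classify positions by backward induction: terminal positions (no move available) are L. From any other position, the mover wins iff some move reaches an L.
Every move lowers a or b (never raises either), so fill the grid row by row in increasing a, and left to right within a row: each cell's successors are then already labelled.
      b=0  b=1  b=2  b=3  b=4  b=5  b=6  b=7  b=8
a=0:    L    L    L    W    W    W    L    L    L
a=1:    W    W    W    L    L    L    W    W    W
a=2:    W    W    W    W    W    W    W    W    W
a=3:    L    L    L    W    W    W    L    L    L
a=4:    W    W    W    L    L    L    W    W    W
a=5:    W    W    W    W    W    W    W    W    W
a=6:    L    L    L    W    W    W    L    L    L
a=7:    W    W    W    L    L    L    W    W    W
Cells with no legal move (terminal, hence L): (0,0), (0,1), (0,2).
The remaining L cells, each justified by listing all of its moves:
(0,6): only reaches (0,3)(W), which is W → L
(0,7): only reaches (0,4)(W), which is W → L
(0,8): only reaches (0,5)(W), which is W → L
(1,3): only reaches (0,3)(W), (1,0)(W), all W → L
(1,4): only reaches (0,4)(W), (1,1)(W), all W → L
(1,5): only reaches (0,5)(W), (1,2)(W), all W → L
(3,0): only reaches (2,0)(W), (1,0)(W), all W → L
(3,1): only reaches (2,1)(W), (1,1)(W), all W → L
(3,2): only reaches (2,2)(W), (1,2)(W), all W → L
(3,6): only reaches (2,6)(W), (1,6)(W), (3,3)(W), all W → L
(3,7): only reaches (2,7)(W), (1,7)(W), (3,4)(W), all W → L
(3,8): only reaches (2,8)(W), (1,8)(W), (3,5)(W), all W → L
(4,3): only reaches (3,3)(W), (2,3)(W), (4,0)(W), all W → L
(4,4): only reaches (3,4)(W), (2,4)(W), (4,1)(W), all W → L
(4,5): only reaches (3,5)(W), (2,5)(W), (4,2)(W), all W → L
(6,0): only reaches (5,0)(W), (4,0)(W), all W → L
(6,1): only reaches (5,1)(W), (4,1)(W), all W → L
(6,2): only reaches (5,2)(W), (4,2)(W), all W → L
(6,6): only reaches (5,6)(W), (4,6)(W), (6,3)(W), all W → L
(6,7): only reaches (5,7)(W), (4,7)(W), (6,4)(W), all W → L
(6,8): only reaches (5,8)(W), (4,8)(W), (6,5)(W), all W → L
(7,3): only reaches (6,3)(W), (5,3)(W), (7,0)(W), all W → L
(7,4): only reaches (6,4)(W), (5,4)(W), (7,1)(W), all W → L
(7,5): only reaches (6,5)(W), (5,5)(W), (7,2)(W), all W → L
Every other cell has at least one move into one of the L cells above, so it is W.
L cells per row: a=0: 6, a=1: 3, a=2: 0, a=3: 6, a=4: 3, a=5: 0, a=6: 6, a=7: 3; total 27.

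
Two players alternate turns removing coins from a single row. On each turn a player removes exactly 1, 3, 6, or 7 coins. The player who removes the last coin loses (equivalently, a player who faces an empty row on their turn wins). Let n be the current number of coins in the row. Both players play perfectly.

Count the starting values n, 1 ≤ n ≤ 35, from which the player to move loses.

9

Compute win/loss labels from the base case upward. A position with no move is W. Any other position is W if it can reach an L in one move, else L.
n=0: no move; the opponent has just taken the last coin and therefore loses → W
n=1: only reaches 0(W), which is W → L
n=2: reaches L-position 1 → W
n=3: only reaches 2(W), 0(W), all W → L
n=4: reaches L-position 3 → W
n=5: only reaches 4(W), 2(W), all W → L
n=6: reaches L-position 5 → W
n=7: reaches L-position 1 → W
n=8: reaches L-position 5 → W
n=9: reaches L-position 3 → W
n=10: reaches L-position 3 → W
n=11: reaches L-position 5 → W
n=12: reaches L-position 5 → W
n=13: only reaches 12(W), 10(W), 7(W), 6(W), all W → L
n=14: reaches L-position 13 → W
n=15: only reaches 14(W), 12(W), 9(W), 8(W), all W → L
n=16: reaches L-position 15 → W
n=17: only reaches 16(W), 14(W), 11(W), 10(W), all W → L
n=18: reaches L-position 17 → W
n=19: reaches L-position 13 → W
n=20: reaches L-position 17 → W
n=21: reaches L-position 15 → W
n=22: reaches L-position 15 → W
n=23: reaches L-position 17 → W
n=24: reaches L-position 17 → W
n=25: only reaches 24(W), 22(W), 19(W), 18(W), all W → L
n=26: reaches L-position 25 → W
n=27: only reaches 26(W), 24(W), 21(W), 20(W), all W → L
n=28: reaches L-position 27 → W
n=29: only reaches 28(W), 26(W), 23(W), 22(W), all W → L
n=30: reaches L-position 29 → W
n=31: reaches L-position 25 → W
n=32: reaches L-position 29 → W
n=33: reaches L-position 27 → W
n=34: reaches L-position 27 → W
n=35: reaches L-position 29 → W
L entries with 1 ≤ n ≤ 35 (the range starts at n=1): n = 1, 3, 5, 13, 15, 17, 25, 27, 29; that makes 9.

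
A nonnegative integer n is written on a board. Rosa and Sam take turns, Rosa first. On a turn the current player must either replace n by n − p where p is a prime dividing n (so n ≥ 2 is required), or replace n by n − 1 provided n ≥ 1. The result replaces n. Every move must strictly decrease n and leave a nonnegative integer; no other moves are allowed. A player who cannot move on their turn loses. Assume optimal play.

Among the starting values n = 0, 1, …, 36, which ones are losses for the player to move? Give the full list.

0, 4, 8, 12, 16, 20, 24, 28, 32, 36

Compute win/loss labels from the base case upward. A position with no move is L. Any other position is W if it can reach an L in one move, else L.
n=0: no move → L
n=1: →0(L), so W
n=2: →0(L), so W
n=3: →0(L), so W
n=4: →2(W), 3(W) — all W, so L
n=5: →0(L), so W
n=6: →4(L), so W
n=7: →0(L), so W
n=8: →6(W), 7(W) — all W, so L
n=9: →8(L), so W
n=10: →8(L), so W
n=11: →0(L), so W
n=12: →9(W), 10(W), 11(W) — all W, so L
n=13: →0(L), so W
n=14: →12(L), so W
n=15: →12(L), so W
n=16: →14(W), 15(W) — all W, so L
n=17: →0(L), so W
n=18: →16(L), so W
n=19: →0(L), so W
n=20: →15(W), 18(W), 19(W) — all W, so L
n=21: →20(L), so W
n=22: →20(L), so W
n=23: →0(L), so W
n=24: →21(W), 22(W), 23(W) — all W, so L
n=25: →20(L), so W
n=26: →24(L), so W
n=27: →24(L), so W
n=28: →21(W), 26(W), 27(W) — all W, so L
n=29: →0(L), so W
n=30: →28(L), so W
n=31: →0(L), so W
n=32: →30(W), 31(W) — all W, so L
n=33: →32(L), so W
n=34: →32(L), so W
n=35: →28(L), so W
n=36: →33(W), 34(W), 35(W) — all W, so L
The losing starting values of n are exactly the entries labelled L in this table (10 of them).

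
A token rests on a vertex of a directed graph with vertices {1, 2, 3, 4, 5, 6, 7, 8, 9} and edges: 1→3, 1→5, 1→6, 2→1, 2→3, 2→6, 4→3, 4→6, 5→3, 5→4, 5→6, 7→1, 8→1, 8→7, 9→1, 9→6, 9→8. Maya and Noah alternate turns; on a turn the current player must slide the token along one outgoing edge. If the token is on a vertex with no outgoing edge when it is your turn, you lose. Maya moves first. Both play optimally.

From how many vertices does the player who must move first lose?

3

Classify positions by backward induction: terminal positions (no move available) are L. From any other position, the mover wins iff some move reaches an L.
Every edge goes from a vertex to one that appears earlier in the order 3, 6, 4, 5, 1, 2, 7, 8, 9, so processing vertices in that order labels each vertex after all of its successors.
3: no outgoing edge → L
6: no outgoing edge → L
4: W (go to 6, an L position)
5: W (go to 6, an L position)
1: W (go to 6, an L position)
2: W (go to 6, an L position)
7: L (sole option 1(W) is W)
8: W (go to 7, an L position)
9: W (go to 6, an L position)
The L vertices are 3, 6, 7; that is 3 in all.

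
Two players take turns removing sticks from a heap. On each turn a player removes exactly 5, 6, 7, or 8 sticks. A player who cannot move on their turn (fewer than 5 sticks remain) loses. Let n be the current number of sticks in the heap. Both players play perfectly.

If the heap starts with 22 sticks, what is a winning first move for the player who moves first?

Remove 5, leaving 17.

Label each position W (a win for the player to move) or L (a loss). A position with no legal move is L; any other position is W exactly when some move reaches an L, and L when every move reaches a W.
n=0: no move → L
n=1: no move → L
n=2: no move → L
n=3: no move → L
n=4: no move → L
n=5: reaches L-position 0 → W
n=6: reaches L-position 1 → W
n=7: reaches L-position 2 → W
n=8: reaches L-position 3 → W
n=9: reaches L-position 4 → W
n=10: reaches L-position 4 → W
n=11: reaches L-position 4 → W
n=12: reaches L-position 4 → W
n=13: only reaches 8(W), 7(W), 6(W), 5(W), all W → L
n=14: only reaches 9(W), 8(W), 7(W), 6(W), all W → L
n=15: only reaches 10(W), 9(W), 8(W), 7(W), all W → L
n=16: only reaches 11(W), 10(W), 9(W), 8(W), all W → L
n=17: only reaches 12(W), 11(W), 10(W), 9(W), all W → L
n=18: reaches L-position 13 → W
n=19: reaches L-position 14 → W
n=20: reaches L-position 15 → W
n=21: reaches L-position 16 → W
n=22: reaches L-position 17 → W
From 22, the L positions reachable in one move are: 17, 16, 15, 14. Any move reaching one of these is winning.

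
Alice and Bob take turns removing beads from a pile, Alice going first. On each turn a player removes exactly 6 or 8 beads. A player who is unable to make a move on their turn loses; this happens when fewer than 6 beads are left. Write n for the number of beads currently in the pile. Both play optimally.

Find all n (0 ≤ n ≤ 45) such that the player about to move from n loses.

0, 1, 2, 3, 4, 5, 14, 15, 16, 17, 18, 19, 28, 29, 30, 31, 32, 33, 42, 43, 44, 45

Build the W/L table. Terminal = L. A non-terminal position is W if it has a move to some L; otherwise it is L.
n=0: no move → L
n=1: no move → L
n=2: no move → L
n=3: no move → L
n=4: no move → L
n=5: no move → L
n=6: reaches L-position 0 → W
n=7: reaches L-position 1 → W
n=8: reaches L-position 2 → W
n=9: reaches L-position 3 → W
n=10: reaches L-position 4 → W
n=11: reaches L-position 5 → W
n=12: reaches L-position 4 → W
n=13: reaches L-position 5 → W
n=14: only reaches 8(W), 6(W), all W → L
n=15: only reaches 9(W), 7(W), all W → L
n=16: only reaches 10(W), 8(W), all W → L
n=17: only reaches 11(W), 9(W), all W → L
n=18: only reaches 12(W), 10(W), all W → L
n=19: only reaches 13(W), 11(W), all W → L
n=20: reaches L-position 14 → W
n=21: reaches L-position 15 → W
n=22: reaches L-position 16 → W
n=23: reaches L-position 17 → W
n=24: reaches L-position 18 → W
n=25: reaches L-position 19 → W
n=26: reaches L-position 18 → W
n=27: reaches L-position 19 → W
n=28: only reaches 22(W), 20(W), all W → L
n=29: only reaches 23(W), 21(W), all W → L
n=30: only reaches 24(W), 22(W), all W → L
n=31: only reaches 25(W), 23(W), all W → L
n=32: only reaches 26(W), 24(W), all W → L
n=33: only reaches 27(W), 25(W), all W → L
n=34: reaches L-position 28 → W
n=35: reaches L-position 29 → W
n=36: reaches L-position 30 → W
n=37: reaches L-position 31 → W
n=38: reaches L-position 32 → W
n=39: reaches L-position 33 → W
n=40: reaches L-position 32 → W
n=41: reaches L-position 33 → W
n=42: only reaches 36(W), 34(W), all W → L
n=43: only reaches 37(W), 35(W), all W → L
n=44: only reaches 38(W), 36(W), all W → L
n=45: only reaches 39(W), 37(W), all W → L
Reading off the rows marked L gives the requested list; there are 22 such values of n.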